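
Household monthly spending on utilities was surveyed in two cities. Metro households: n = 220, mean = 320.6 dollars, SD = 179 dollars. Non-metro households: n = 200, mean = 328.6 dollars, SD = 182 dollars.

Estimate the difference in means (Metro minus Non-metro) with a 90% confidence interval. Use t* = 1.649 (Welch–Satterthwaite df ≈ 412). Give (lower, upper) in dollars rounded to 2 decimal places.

(-37.09, 21.09)

SE₁ = s₁/√n₁ = 179/√220 = 12.0682; SE₂ = 182/√200 = 12.8693.
Independent samples, unequal variances: SE_diff = √(SE₁² + SE₂²) = √(145.64145124 + 165.61888249) = 17.6426.
t* = 1.649, so margin of error = 1.649 × 17.6426 = 29.0926.
Difference in means = 320.6 − 328.6 = -8.0000.
-8.0000 ± 29.0926 → (-37.09, 21.09).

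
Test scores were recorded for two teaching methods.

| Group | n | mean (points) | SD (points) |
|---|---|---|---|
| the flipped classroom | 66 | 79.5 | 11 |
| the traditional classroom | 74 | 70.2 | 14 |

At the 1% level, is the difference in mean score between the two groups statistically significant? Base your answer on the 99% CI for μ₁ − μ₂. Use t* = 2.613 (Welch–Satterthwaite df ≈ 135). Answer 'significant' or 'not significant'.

Per-group SEs: s₁/√n₁ = 11/√66 = 1.3540, s₂/√n₂ = 14/√74 = 1.6275.
Unpooled SE of the difference: √(1.833316 + 2.64875625) = 2.1171.
Margin of error = t* · SE = 2.613 × 2.1171 = 5.5320.
x̄₁ − x̄₂ = 79.5 − 70.2 = 9.3000.
CI: 9.3000 ± 5.5320 = (3.7680, 14.8320).
The interval (3.7680, 14.8320) does not contain 0, so the difference is significant.

significant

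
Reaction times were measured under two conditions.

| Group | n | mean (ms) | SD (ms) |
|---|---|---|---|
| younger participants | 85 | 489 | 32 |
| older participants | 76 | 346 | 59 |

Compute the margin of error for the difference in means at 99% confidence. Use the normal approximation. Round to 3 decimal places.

19.593

Standard errors of each mean: 32/√85 = 3.4709 and 59/√76 = 6.7678.
SE(x̄₁ − x̄₂) = √(3.4709² + 6.7678²) = 7.6059 for independent samples with unequal variances.
With z* = 2.576, the margin is 2.576 × 7.6059 = 19.5928.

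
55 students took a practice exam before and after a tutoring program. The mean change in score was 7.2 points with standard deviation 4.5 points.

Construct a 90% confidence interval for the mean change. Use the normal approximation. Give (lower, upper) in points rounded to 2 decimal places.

(6.20, 8.20)

Paired design: SE = s_d/√n = 4.5/√55 = 0.6068.
z* = 1.645; margin of error = 1.645 × 0.6068 = 0.9982.
7.2 ± 0.9982 → (6.20, 8.20).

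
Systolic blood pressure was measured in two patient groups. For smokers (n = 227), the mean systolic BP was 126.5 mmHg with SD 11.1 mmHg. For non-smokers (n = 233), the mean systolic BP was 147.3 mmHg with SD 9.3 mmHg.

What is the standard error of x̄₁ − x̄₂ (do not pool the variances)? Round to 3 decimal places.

0.956

Standard errors of each mean: 11.1/√227 = 0.7367 and 9.3/√233 = 0.6093.
SE(x̄₁ − x̄₂) = √(0.7367² + 0.6093²) = 0.9560 for independent samples with unequal variances.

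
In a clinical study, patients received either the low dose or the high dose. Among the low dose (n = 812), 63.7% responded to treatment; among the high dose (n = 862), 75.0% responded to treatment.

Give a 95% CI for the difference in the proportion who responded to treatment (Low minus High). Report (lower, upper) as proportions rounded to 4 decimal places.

(-0.1569, -0.0691)

The two standard errors are √(0.6370×0.3630/812) = 0.01688 and √(0.7500×0.2500/862) = 0.01475.
Because the samples are independent, SE_diff = √(0.01688² + 0.01475²) = 0.02242.
Using z* = 1.960 for 95%, ME = 1.960 × 0.02242 = 0.04394.
p̂₁ − p̂₂ = -0.1130; interval -0.1130 ± 0.04394 gives (-0.1569, -0.0691).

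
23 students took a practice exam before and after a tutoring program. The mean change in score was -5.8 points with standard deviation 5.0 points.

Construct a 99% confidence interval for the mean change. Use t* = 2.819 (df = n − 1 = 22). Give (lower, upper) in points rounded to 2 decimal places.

(-8.74, -2.86)

Paired design: SE = s_d/√n = 5.0/√23 = 1.0426.
t* = 2.819; margin of error = 2.819 × 1.0426 = 2.9391.
-5.8 ± 2.9391 → (-8.74, -2.86).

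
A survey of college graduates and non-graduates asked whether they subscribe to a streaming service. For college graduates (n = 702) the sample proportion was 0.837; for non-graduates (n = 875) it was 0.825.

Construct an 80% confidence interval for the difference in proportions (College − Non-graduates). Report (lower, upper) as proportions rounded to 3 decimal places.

SE₁ = √(p̂₁(1−p̂₁)/n₁) = √(0.8370·0.1630/702) = 0.01394; SE₂ = √(0.8250·0.1750/875) = 0.01285.
Independent samples: SE of the difference = √(SE₁² + SE₂²) = √(0.0001943236 + 0.0001651225) = 0.01896.
z* for 80% confidence is 1.282, so the margin of error is 1.282 × 0.01896 = 0.02431.
Point estimate p̂₁ − p̂₂ = 0.8370 − 0.8250 = 0.0120.
0.0120 ± 0.02431 → (-0.012, 0.036).

(-0.012, 0.036)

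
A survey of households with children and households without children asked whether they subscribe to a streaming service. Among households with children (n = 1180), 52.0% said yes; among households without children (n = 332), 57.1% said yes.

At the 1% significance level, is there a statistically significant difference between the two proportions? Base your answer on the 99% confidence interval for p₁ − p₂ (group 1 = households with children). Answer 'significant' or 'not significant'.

not significant

SE₁ = √(p̂₁(1−p̂₁)/n₁) = √(0.5200·0.4800/1180) = 0.01454; SE₂ = √(0.5710·0.4290/332) = 0.02716.
Independent samples: SE of the difference = √(SE₁² + SE₂²) = √(0.0002114116 + 0.0007376656) = 0.03081.
z* for 99% confidence is 2.576, so the margin of error is 2.576 × 0.03081 = 0.07937.
Point estimate p̂₁ − p̂₂ = 0.5200 − 0.5710 = -0.0510.
-0.0510 ± 0.07937 → (-0.13037, 0.02837).
The interval (-0.13037, 0.02837) contains 0, so the difference is not significant.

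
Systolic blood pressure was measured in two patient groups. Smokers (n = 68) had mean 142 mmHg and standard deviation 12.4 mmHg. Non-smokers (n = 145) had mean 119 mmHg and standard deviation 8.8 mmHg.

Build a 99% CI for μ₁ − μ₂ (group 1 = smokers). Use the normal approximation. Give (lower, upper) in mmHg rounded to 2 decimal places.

Standard errors of each mean: 12.4/√68 = 1.5037 and 8.8/√145 = 0.7308.
SE(x̄₁ − x̄₂) = √(1.5037² + 0.7308²) = 1.6719 for independent samples with unequal variances.
With z* = 2.576, the margin is 2.576 × 1.6719 = 4.3068.
x̄₁ − x̄₂ = 142 − 119 = 23.0000; the interval is 23.0000 ± 4.3068 = (18.69, 27.31).

(18.69, 27.31)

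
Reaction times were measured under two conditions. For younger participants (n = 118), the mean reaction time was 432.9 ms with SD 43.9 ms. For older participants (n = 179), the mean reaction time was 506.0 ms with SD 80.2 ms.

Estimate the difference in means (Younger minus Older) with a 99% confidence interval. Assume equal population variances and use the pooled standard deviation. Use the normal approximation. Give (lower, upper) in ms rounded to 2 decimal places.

(-93.92, -52.28)

s_p = √[((n₁−1)s₁² + (n₂−1)s₂²)/(n₁+n₂−2)] = √[(117·43.9² + 178·80.2²)/295] = 68.1570.
SE = 68.1570·√(1/118 + 1/179) = 8.0820.
With z* = 2.576, margin = 2.576 × 8.0820 = 20.8192.
x̄₁ − x̄₂ = 432.9 − 506.0 = -73.1000; interval -73.1000 ± 20.8192 = (-93.92, -52.28).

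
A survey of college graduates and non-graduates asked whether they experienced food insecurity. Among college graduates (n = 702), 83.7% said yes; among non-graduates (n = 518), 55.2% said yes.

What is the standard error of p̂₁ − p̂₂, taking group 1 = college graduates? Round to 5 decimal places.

0.02592

The two standard errors are √(0.8370×0.1630/702) = 0.01394 and √(0.5520×0.4480/518) = 0.02185.
Because the samples are independent, SE_diff = √(0.01394² + 0.02185²) = 0.02592.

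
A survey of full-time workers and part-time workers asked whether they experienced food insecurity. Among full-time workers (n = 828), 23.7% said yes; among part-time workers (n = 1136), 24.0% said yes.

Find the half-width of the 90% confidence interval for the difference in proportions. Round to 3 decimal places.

The two standard errors are √(0.2370×0.7630/828) = 0.01478 and √(0.2400×0.7600/1136) = 0.01267.
Because the samples are independent, SE_diff = √(0.01478² + 0.01267²) = 0.01947.
Using z* = 1.645 for 90%, ME = 1.645 × 0.01947 = 0.03203.

0.032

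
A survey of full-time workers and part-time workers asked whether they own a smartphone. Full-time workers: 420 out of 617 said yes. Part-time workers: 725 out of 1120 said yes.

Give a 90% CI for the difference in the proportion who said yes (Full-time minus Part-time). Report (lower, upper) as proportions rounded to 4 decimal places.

Sample proportions: 420/617 = 0.6807, 725/1120 = 0.6473.
Each SE is √(p̂(1−p̂)/n): √(0.6807·0.3193/617) = 0.01877 and √(0.6473·0.3527/1120) = 0.01428.
SE(p̂₁ − p̂₂) = √(SE₁² + SE₂²) = √(0.0003523129 + 0.0002039184) = 0.02358, since the two samples are independent.
At 90% confidence z* = 1.645; margin = 1.645 × 0.02358 = 0.03879.
The difference is 0.6807 − 0.6473 = 0.0334, so the interval is 0.0334 ± 0.03879 = (-0.0054, 0.0722).

(-0.0054, 0.0722)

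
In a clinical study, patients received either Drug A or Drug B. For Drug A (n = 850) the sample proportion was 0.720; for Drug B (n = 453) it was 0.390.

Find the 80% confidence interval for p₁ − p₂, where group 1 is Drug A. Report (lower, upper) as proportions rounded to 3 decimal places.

(0.295, 0.365)

SE₁ = √(p̂₁(1−p̂₁)/n₁) = √(0.7200·0.2800/850) = 0.01540; SE₂ = √(0.3900·0.6100/453) = 0.02292.
Independent samples: SE of the difference = √(SE₁² + SE₂²) = √(0.00023716 + 0.0005253264) = 0.02761.
z* for 80% confidence is 1.282, so the margin of error is 1.282 × 0.02761 = 0.03540.
Point estimate p̂₁ − p̂₂ = 0.7200 − 0.3900 = 0.3300.
0.3300 ± 0.03540 → (0.295, 0.365).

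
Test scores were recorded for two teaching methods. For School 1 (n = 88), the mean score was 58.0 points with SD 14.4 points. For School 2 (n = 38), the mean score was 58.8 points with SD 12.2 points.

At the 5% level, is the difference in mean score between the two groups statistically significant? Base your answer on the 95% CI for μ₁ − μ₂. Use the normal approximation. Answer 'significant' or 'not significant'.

Per-group SEs: s₁/√n₁ = 14.4/√88 = 1.5350, s₂/√n₂ = 12.2/√38 = 1.9791.
Unpooled SE of the difference: √(2.356225 + 3.91683681) = 2.5046.
Margin of error = z* · SE = 1.960 × 2.5046 = 4.9090.
x̄₁ − x̄₂ = 58.0 − 58.8 = -0.8000.
CI: -0.8000 ± 4.9090 = (-5.7090, 4.1090).
The interval (-5.7090, 4.1090) contains 0, so the difference is not significant.

not significant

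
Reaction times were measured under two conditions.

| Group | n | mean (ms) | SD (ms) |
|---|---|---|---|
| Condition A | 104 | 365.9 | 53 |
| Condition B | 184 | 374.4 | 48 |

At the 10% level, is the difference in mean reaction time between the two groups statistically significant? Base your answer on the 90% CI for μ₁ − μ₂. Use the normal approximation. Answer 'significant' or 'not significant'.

SE₁ = s₁/√n₁ = 53/√104 = 5.1971; SE₂ = 48/√184 = 3.5386.
Independent samples, unequal variances: SE_diff = √(SE₁² + SE₂²) = √(27.00984841 + 12.52168996) = 6.2874.
z* = 1.645, so margin of error = 1.645 × 6.2874 = 10.3428.
Difference in means = 365.9 − 374.4 = -8.5000.
-8.5000 ± 10.3428 → (-18.8428, 1.8428).
The interval (-18.8428, 1.8428) contains 0, so the difference is not significant.

not significant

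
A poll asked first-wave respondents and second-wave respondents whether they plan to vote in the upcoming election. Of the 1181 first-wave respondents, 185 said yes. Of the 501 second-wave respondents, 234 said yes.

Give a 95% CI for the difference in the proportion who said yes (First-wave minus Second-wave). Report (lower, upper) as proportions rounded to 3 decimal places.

(-0.359, -0.262)

Sample proportions: 185/1181 = 0.1566, 234/501 = 0.4671.
Each SE is √(p̂(1−p̂)/n): √(0.1566·0.8434/1181) = 0.01058 and √(0.4671·0.5329/501) = 0.02229.
SE(p̂₁ − p̂₂) = √(SE₁² + SE₂²) = √(0.0001119364 + 0.0004968441) = 0.02467, since the two samples are independent.
At 95% confidence z* = 1.960; margin = 1.960 × 0.02467 = 0.04835.
The difference is 0.1566 − 0.4671 = -0.3105, so the interval is -0.3105 ± 0.04835 = (-0.359, -0.262).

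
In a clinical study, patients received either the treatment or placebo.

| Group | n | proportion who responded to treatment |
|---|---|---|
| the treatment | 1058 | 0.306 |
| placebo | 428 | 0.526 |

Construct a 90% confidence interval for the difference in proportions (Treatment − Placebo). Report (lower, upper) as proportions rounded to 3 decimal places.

Each SE is √(p̂(1−p̂)/n): √(0.3060·0.6940/1058) = 0.01417 and √(0.5260·0.4740/428) = 0.02414.
SE(p̂₁ − p̂₂) = √(SE₁² + SE₂²) = √(0.0002007889 + 0.0005827396) = 0.02799, since the two samples are independent.
At 90% confidence z* = 1.645; margin = 1.645 × 0.02799 = 0.04604.
The difference is 0.3060 − 0.5260 = -0.2200, so the interval is -0.2200 ± 0.04604 = (-0.266, -0.174).

(-0.266, -0.174)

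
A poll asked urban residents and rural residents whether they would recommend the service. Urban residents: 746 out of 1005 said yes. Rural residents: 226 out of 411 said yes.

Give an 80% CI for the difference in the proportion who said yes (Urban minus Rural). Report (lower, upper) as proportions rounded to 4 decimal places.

First, p̂₁ = 746/1005 = 0.7423; p̂₂ = 226/411 = 0.5499.
The two standard errors are √(0.7423×0.2577/1005) = 0.01380 and √(0.5499×0.4501/411) = 0.02454.
Because the samples are independent, SE_diff = √(0.01380² + 0.02454²) = 0.02815.
Using z* = 1.282 for 80%, ME = 1.282 × 0.02815 = 0.03609.
p̂₁ − p̂₂ = 0.1924; interval 0.1924 ± 0.03609 gives (0.1563, 0.2285).

(0.1563, 0.2285)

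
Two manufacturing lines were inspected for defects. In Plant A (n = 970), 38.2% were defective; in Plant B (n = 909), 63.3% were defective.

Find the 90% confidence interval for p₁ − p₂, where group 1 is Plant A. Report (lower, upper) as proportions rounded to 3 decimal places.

SE₁ = √(p̂₁(1−p̂₁)/n₁) = √(0.3820·0.6180/970) = 0.01560; SE₂ = √(0.6330·0.3670/909) = 0.01599.
Independent samples: SE of the difference = √(SE₁² + SE₂²) = √(0.00024336 + 0.0002556801) = 0.02234.
z* for 90% confidence is 1.645, so the margin of error is 1.645 × 0.02234 = 0.03675.
Point estimate p̂₁ − p̂₂ = 0.3820 − 0.6330 = -0.2510.
-0.2510 ± 0.03675 → (-0.288, -0.214).

(-0.288, -0.214)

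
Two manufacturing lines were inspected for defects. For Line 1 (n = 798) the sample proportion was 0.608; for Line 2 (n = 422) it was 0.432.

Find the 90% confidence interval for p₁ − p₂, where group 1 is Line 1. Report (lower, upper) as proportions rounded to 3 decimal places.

SE₁ = √(p̂₁(1−p̂₁)/n₁) = √(0.6080·0.3920/798) = 0.01728; SE₂ = √(0.4320·0.5680/422) = 0.02411.
Independent samples: SE of the difference = √(SE₁² + SE₂²) = √(0.0002985984 + 0.0005812921) = 0.02966.
z* for 90% confidence is 1.645, so the margin of error is 1.645 × 0.02966 = 0.04879.
Point estimate p̂₁ − p̂₂ = 0.6080 − 0.4320 = 0.1760.
0.1760 ± 0.04879 → (0.127, 0.225).

(0.127, 0.225)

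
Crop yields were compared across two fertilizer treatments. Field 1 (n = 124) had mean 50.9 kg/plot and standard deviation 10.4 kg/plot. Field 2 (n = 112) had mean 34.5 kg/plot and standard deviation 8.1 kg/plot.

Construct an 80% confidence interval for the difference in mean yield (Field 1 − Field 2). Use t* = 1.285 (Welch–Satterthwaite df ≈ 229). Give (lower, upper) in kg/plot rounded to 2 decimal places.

Standard errors of each mean: 10.4/√124 = 0.9339 and 8.1/√112 = 0.7654.
SE(x̄₁ − x̄₂) = √(0.9339² + 0.7654²) = 1.2075 for independent samples with unequal variances.
With t* = 1.285, the margin is 1.285 × 1.2075 = 1.5516.
x̄₁ − x̄₂ = 50.9 − 34.5 = 16.4000; the interval is 16.4000 ± 1.5516 = (14.85, 17.95).

(14.85, 17.95)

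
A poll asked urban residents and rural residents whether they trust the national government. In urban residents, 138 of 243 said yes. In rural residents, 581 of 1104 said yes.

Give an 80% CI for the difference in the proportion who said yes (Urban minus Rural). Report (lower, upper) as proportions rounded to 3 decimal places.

p̂₁ = 138/243 = 0.5679 and p̂₂ = 581/1104 = 0.5263.
SE₁ = √(p̂₁(1−p̂₁)/n₁) = √(0.5679·0.4321/243) = 0.03178; SE₂ = √(0.5263·0.4737/1104) = 0.01503.
Independent samples: SE of the difference = √(SE₁² + SE₂²) = √(0.0010099684 + 0.0002259009) = 0.03515.
z* for 80% confidence is 1.282, so the margin of error is 1.282 × 0.03515 = 0.04506.
Point estimate p̂₁ − p̂₂ = 0.5679 − 0.5263 = 0.0416.
0.0416 ± 0.04506 → (-0.003, 0.087).

(-0.003, 0.087)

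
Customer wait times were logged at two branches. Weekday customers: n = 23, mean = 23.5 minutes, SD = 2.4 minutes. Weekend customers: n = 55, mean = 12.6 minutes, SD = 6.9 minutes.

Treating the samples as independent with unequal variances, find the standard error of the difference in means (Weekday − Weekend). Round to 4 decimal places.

1.0564

Standard errors of each mean: 2.4/√23 = 0.5004 and 6.9/√55 = 0.9304.
SE(x̄₁ − x̄₂) = √(0.5004² + 0.9304²) = 1.0564 for independent samples with unequal variances.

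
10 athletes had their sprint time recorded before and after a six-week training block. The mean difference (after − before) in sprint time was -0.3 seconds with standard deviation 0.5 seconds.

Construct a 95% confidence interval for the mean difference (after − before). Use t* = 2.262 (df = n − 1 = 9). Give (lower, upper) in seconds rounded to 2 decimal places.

Paired design: SE = s_d/√n = 0.5/√10 = 0.1581.
t* = 2.262; margin of error = 2.262 × 0.1581 = 0.3576.
-0.3 ± 0.3576 → (-0.66, 0.06).

(-0.66, 0.06)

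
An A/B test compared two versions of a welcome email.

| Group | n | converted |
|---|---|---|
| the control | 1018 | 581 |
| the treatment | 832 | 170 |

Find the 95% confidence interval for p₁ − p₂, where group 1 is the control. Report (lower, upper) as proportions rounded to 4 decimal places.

(0.3255, 0.4073)

p̂₁ = 581/1018 = 0.5707 and p̂₂ = 170/832 = 0.2043.
SE₁ = √(p̂₁(1−p̂₁)/n₁) = √(0.5707·0.4293/1018) = 0.01551; SE₂ = √(0.2043·0.7957/832) = 0.01398.
Independent samples: SE of the difference = √(SE₁² + SE₂²) = √(0.0002405601 + 0.0001954404) = 0.02088.
z* for 95% confidence is 1.960, so the margin of error is 1.960 × 0.02088 = 0.04092.
Point estimate p̂₁ − p̂₂ = 0.5707 − 0.2043 = 0.3664.
0.3664 ± 0.04092 → (0.3255, 0.4073).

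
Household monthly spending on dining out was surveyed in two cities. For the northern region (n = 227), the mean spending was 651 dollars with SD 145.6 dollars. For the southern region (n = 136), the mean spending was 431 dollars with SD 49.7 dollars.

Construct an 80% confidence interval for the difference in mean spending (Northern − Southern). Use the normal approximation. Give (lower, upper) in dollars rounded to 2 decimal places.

(206.46, 233.54)

SE₁ = s₁/√n₁ = 145.6/√227 = 9.6638; SE₂ = 49.7/√136 = 4.2617.
Independent samples, unequal variances: SE_diff = √(SE₁² + SE₂²) = √(93.38903044 + 18.16208689) = 10.5618.
z* = 1.282, so margin of error = 1.282 × 10.5618 = 13.5402.
Difference in means = 651 − 431 = 220.0000.
220.0000 ± 13.5402 → (206.46, 233.54).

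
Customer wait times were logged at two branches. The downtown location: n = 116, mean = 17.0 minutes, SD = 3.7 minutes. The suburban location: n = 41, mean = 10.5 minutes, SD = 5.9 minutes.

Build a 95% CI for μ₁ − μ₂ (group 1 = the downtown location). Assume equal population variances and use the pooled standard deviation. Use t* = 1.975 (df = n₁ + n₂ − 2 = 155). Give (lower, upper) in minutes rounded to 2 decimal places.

(4.93, 8.07)

Pooled variance s_p² = [115·3.7² + 40·5.9²] / (116+41−2) = 19.1403, so s_p = 4.3750.
SE_diff = s_p·√(1/n₁ + 1/n₂) = 4.3750·√(1/116 + 1/41) = 0.7949.
t* = 1.975; margin = 1.975 × 0.7949 = 1.5699.
Difference = 17.0 − 10.5 = 6.5000.
6.5000 ± 1.5699 → (4.93, 8.07).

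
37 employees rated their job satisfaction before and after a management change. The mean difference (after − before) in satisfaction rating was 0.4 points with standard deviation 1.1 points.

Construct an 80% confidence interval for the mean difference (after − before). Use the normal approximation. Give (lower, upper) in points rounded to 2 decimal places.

This is a matched-pairs design, so SE = s_d/√n = 1.1/√37 = 0.1808.
Margin = 1.282 × 0.1808 = 0.2318; the interval is 0.4 ± 0.2318 = (0.17, 0.63).

(0.17, 0.63)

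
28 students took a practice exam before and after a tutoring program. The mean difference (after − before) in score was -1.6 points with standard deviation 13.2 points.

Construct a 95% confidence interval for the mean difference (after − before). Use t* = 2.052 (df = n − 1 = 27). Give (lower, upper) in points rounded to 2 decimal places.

(-6.72, 3.52)

Paired design: SE = s_d/√n = 13.2/√28 = 2.4946.
t* = 2.052; margin of error = 2.052 × 2.4946 = 5.1189.
-1.6 ± 5.1189 → (-6.72, 3.52).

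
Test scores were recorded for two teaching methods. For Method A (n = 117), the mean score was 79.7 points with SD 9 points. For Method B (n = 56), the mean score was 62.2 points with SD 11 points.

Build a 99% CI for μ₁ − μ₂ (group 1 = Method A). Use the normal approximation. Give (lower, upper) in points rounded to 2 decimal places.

(13.15, 21.85)

SE₁ = s₁/√n₁ = 9/√117 = 0.8321; SE₂ = 11/√56 = 1.4699.
Independent samples, unequal variances: SE_diff = √(SE₁² + SE₂²) = √(0.69239041 + 2.16060601) = 1.6891.
z* = 2.576, so margin of error = 2.576 × 1.6891 = 4.3511.
Difference in means = 79.7 − 62.2 = 17.5000.
17.5000 ± 4.3511 → (13.15, 21.85).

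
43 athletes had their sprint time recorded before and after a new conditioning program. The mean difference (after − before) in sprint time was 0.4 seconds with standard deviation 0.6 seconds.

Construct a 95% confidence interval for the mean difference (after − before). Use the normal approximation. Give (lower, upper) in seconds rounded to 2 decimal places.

This is a matched-pairs design, so SE = s_d/√n = 0.6/√43 = 0.0915.
Margin = 1.960 × 0.0915 = 0.1793; the interval is 0.4 ± 0.1793 = (0.22, 0.58).

(0.22, 0.58)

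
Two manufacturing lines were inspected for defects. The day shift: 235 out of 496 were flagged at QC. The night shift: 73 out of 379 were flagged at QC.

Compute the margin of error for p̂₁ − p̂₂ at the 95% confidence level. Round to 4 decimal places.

p̂₁ = 235/496 = 0.4738 and p̂₂ = 73/379 = 0.1926.
SE₁ = √(p̂₁(1−p̂₁)/n₁) = √(0.4738·0.5262/496) = 0.02242; SE₂ = √(0.1926·0.8074/379) = 0.02026.
Independent samples: SE of the difference = √(SE₁² + SE₂²) = √(0.0005026564 + 0.0004104676) = 0.03022.
z* for 95% confidence is 1.960, so the margin of error is 1.960 × 0.03022 = 0.05923.

0.0592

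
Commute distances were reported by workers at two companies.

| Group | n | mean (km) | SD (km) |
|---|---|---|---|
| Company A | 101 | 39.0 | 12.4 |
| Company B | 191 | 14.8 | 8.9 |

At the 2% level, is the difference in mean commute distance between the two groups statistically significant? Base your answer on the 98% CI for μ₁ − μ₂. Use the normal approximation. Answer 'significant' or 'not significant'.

SE₁ = s₁/√n₁ = 12.4/√101 = 1.2338; SE₂ = 8.9/√191 = 0.6440.
Independent samples, unequal variances: SE_diff = √(SE₁² + SE₂²) = √(1.52226244 + 0.414736) = 1.3918.
z* = 2.326, so margin of error = 2.326 × 1.3918 = 3.2373.
Difference in means = 39.0 − 14.8 = 24.2000.
24.2000 ± 3.2373 → (20.9627, 27.4373).
The interval (20.9627, 27.4373) does not contain 0, so the difference is significant.

significant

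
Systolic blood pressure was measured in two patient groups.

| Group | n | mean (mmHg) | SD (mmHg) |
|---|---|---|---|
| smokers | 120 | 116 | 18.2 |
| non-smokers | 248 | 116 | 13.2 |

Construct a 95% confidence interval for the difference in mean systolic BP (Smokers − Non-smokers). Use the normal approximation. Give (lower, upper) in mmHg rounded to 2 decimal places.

Standard errors of each mean: 18.2/√120 = 1.6614 and 13.2/√248 = 0.8382.
SE(x̄₁ − x̄₂) = √(1.6614² + 0.8382²) = 1.8609 for independent samples with unequal variances.
With z* = 1.960, the margin is 1.960 × 1.8609 = 3.6474.
x̄₁ − x̄₂ = 116 − 116 = 0.0000; the interval is 0.0000 ± 3.6474 = (-3.65, 3.65).

(-3.65, 3.65)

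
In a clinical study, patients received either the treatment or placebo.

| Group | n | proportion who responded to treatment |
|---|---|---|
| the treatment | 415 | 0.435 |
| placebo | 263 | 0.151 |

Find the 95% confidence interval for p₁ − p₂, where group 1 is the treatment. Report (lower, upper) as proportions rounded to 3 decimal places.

Each SE is √(p̂(1−p̂)/n): √(0.4350·0.5650/415) = 0.02434 and √(0.1510·0.8490/263) = 0.02208.
SE(p̂₁ − p̂₂) = √(SE₁² + SE₂²) = √(0.0005924356 + 0.0004875264) = 0.03286, since the two samples are independent.
At 95% confidence z* = 1.960; margin = 1.960 × 0.03286 = 0.06441.
The difference is 0.4350 − 0.1510 = 0.2840, so the interval is 0.2840 ± 0.06441 = (0.220, 0.348).

(0.220, 0.348)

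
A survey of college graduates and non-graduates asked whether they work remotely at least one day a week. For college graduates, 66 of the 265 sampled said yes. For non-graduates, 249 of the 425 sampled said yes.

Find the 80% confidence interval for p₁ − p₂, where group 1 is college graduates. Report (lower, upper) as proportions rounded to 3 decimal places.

First, p̂₁ = 66/265 = 0.2491; p̂₂ = 249/425 = 0.5859.
The two standard errors are √(0.2491×0.7509/265) = 0.02657 and √(0.5859×0.4141/425) = 0.02389.
Because the samples are independent, SE_diff = √(0.02657² + 0.02389²) = 0.03573.
Using z* = 1.282 for 80%, ME = 1.282 × 0.03573 = 0.04581.
p̂₁ − p̂₂ = -0.3368; interval -0.3368 ± 0.04581 gives (-0.383, -0.291).

(-0.383, -0.291)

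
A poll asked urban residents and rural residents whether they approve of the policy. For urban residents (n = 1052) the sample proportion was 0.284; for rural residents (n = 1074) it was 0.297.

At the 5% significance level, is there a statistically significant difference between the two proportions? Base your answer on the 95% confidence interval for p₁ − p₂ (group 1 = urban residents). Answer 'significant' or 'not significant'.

Each SE is √(p̂(1−p̂)/n): √(0.2840·0.7160/1052) = 0.01390 and √(0.2970·0.7030/1074) = 0.01394.
SE(p̂₁ − p̂₂) = √(SE₁² + SE₂²) = √(0.00019321 + 0.0001943236) = 0.01969, since the two samples are independent.
At 95% confidence z* = 1.960; margin = 1.960 × 0.01969 = 0.03859.
The difference is 0.2840 − 0.2970 = -0.0130, so the interval is -0.0130 ± 0.03859 = (-0.05159, 0.02559).
The interval (-0.05159, 0.02559) contains 0, so the difference is not significant.

not significant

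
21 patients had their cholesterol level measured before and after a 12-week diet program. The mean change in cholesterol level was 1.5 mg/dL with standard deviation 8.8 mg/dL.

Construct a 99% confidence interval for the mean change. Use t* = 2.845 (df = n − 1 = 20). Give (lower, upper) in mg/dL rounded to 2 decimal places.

Paired design: SE = s_d/√n = 8.8/√21 = 1.9203.
t* = 2.845; margin of error = 2.845 × 1.9203 = 5.4633.
1.5 ± 5.4633 → (-3.96, 6.96).

(-3.96, 6.96)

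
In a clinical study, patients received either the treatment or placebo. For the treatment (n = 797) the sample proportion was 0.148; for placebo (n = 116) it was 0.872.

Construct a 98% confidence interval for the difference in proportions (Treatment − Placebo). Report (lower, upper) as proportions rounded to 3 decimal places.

(-0.802, -0.646)

The two standard errors are √(0.1480×0.8520/797) = 0.01258 and √(0.8720×0.1280/116) = 0.03102.
Because the samples are independent, SE_diff = √(0.01258² + 0.03102²) = 0.03347.
Using z* = 2.326 for 98%, ME = 2.326 × 0.03347 = 0.07785.
p̂₁ − p̂₂ = -0.7240; interval -0.7240 ± 0.07785 gives (-0.802, -0.646).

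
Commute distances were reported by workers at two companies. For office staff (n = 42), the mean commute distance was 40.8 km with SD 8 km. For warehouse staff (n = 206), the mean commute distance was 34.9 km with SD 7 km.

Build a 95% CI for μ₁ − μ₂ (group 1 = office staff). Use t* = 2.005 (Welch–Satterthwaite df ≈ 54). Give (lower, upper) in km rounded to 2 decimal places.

Per-group SEs: s₁/√n₁ = 8/√42 = 1.2344, s₂/√n₂ = 7/√206 = 0.4877.
Unpooled SE of the difference: √(1.52374336 + 0.23785129) = 1.3273.
Margin of error = t* · SE = 2.005 × 1.3273 = 2.6612.
x̄₁ − x̄₂ = 40.8 − 34.9 = 5.9000.
CI: 5.9000 ± 2.6612 = (3.24, 8.56).

(3.24, 8.56)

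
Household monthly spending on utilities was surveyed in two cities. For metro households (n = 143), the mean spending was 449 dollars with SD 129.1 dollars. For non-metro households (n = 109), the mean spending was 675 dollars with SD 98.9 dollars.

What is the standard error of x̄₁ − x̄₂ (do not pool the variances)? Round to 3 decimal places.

SE₁ = s₁/√n₁ = 129.1/√143 = 10.7959; SE₂ = 98.9/√109 = 9.4729.
Independent samples, unequal variances: SE_diff = √(SE₁² + SE₂²) = √(116.55145681 + 89.73583441) = 14.3627.

14.363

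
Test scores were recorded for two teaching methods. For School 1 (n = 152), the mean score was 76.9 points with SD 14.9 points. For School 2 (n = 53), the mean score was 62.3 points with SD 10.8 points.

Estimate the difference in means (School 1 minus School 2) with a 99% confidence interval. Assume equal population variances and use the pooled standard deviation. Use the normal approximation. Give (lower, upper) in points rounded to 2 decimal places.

s_p = √[((n₁−1)s₁² + (n₂−1)s₂²)/(n₁+n₂−2)] = √[(151·14.9² + 52·10.8²)/203] = 13.9649.
SE = 13.9649·√(1/152 + 1/53) = 2.2277.
With z* = 2.576, margin = 2.576 × 2.2277 = 5.7386.
x̄₁ − x̄₂ = 76.9 − 62.3 = 14.6000; interval 14.6000 ± 5.7386 = (8.86, 20.34).

(8.86, 20.34)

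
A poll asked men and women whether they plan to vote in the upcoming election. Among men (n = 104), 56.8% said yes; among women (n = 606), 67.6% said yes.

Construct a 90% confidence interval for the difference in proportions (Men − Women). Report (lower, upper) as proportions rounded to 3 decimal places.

SE₁ = √(p̂₁(1−p̂₁)/n₁) = √(0.5680·0.4320/104) = 0.04857; SE₂ = √(0.6760·0.3240/606) = 0.01901.
Independent samples: SE of the difference = √(SE₁² + SE₂²) = √(0.0023590449 + 0.0003613801) = 0.05216.
z* for 90% confidence is 1.645, so the margin of error is 1.645 × 0.05216 = 0.08580.
Point estimate p̂₁ − p̂₂ = 0.5680 − 0.6760 = -0.1080.
-0.1080 ± 0.08580 → (-0.194, -0.022).

(-0.194, -0.022)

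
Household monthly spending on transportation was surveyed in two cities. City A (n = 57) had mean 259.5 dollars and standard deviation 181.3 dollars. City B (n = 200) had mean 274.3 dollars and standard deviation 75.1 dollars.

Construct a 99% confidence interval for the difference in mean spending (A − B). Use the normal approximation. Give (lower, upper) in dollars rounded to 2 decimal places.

SE₁ = s₁/√n₁ = 181.3/√57 = 24.0138; SE₂ = 75.1/√200 = 5.3104.
Independent samples, unequal variances: SE_diff = √(SE₁² + SE₂²) = √(576.66259044 + 28.20034816) = 24.5940.
z* = 2.576, so margin of error = 2.576 × 24.5940 = 63.3541.
Difference in means = 259.5 − 274.3 = -14.8000.
-14.8000 ± 63.3541 → (-78.15, 48.55).

(-78.15, 48.55)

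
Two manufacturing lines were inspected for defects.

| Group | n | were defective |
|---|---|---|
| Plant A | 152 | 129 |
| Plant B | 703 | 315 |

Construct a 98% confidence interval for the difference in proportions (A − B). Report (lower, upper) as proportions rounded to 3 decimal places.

First, p̂₁ = 129/152 = 0.8487; p̂₂ = 315/703 = 0.4481.
The two standard errors are √(0.8487×0.1513/152) = 0.02907 and √(0.4481×0.5519/703) = 0.01876.
Because the samples are independent, SE_diff = √(0.02907² + 0.01876²) = 0.03460.
Using z* = 2.326 for 98%, ME = 2.326 × 0.03460 = 0.08048.
p̂₁ − p̂₂ = 0.4006; interval 0.4006 ± 0.08048 gives (0.320, 0.481).

(0.320, 0.481)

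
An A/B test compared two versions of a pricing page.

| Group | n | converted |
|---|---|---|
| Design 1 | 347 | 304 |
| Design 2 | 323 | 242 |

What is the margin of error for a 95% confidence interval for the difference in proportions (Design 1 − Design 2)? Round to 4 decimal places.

First, p̂₁ = 304/347 = 0.8761; p̂₂ = 242/323 = 0.7492.
The two standard errors are √(0.8761×0.1239/347) = 0.01769 and √(0.7492×0.2508/323) = 0.02412.
Because the samples are independent, SE_diff = √(0.01769² + 0.02412²) = 0.02991.
Using z* = 1.960 for 95%, ME = 1.960 × 0.02991 = 0.05862.

0.0586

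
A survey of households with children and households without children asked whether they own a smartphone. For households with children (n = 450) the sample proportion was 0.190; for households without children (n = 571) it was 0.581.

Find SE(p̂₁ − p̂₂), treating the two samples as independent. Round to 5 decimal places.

Each SE is √(p̂(1−p̂)/n): √(0.1900·0.8100/450) = 0.01849 and √(0.5810·0.4190/571) = 0.02065.
SE(p̂₁ − p̂₂) = √(SE₁² + SE₂²) = √(0.0003418801 + 0.0004264225) = 0.02772, since the two samples are independent.

0.02772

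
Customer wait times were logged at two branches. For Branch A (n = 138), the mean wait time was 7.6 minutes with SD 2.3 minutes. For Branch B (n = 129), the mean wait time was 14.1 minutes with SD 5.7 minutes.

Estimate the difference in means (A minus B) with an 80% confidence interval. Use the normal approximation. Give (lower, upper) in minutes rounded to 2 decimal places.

Standard errors of each mean: 2.3/√138 = 0.1958 and 5.7/√129 = 0.5019.
SE(x̄₁ − x̄₂) = √(0.1958² + 0.5019²) = 0.5387 for independent samples with unequal variances.
With z* = 1.282, the margin is 1.282 × 0.5387 = 0.6906.
x̄₁ − x̄₂ = 7.6 − 14.1 = -6.5000; the interval is -6.5000 ± 0.6906 = (-7.19, -5.81).

(-7.19, -5.81)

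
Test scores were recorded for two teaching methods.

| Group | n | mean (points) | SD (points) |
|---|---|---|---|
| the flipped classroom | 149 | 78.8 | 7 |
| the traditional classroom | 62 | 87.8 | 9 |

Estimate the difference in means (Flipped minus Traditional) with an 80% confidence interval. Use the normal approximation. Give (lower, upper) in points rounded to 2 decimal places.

Standard errors of each mean: 7/√149 = 0.5735 and 9/√62 = 1.1430.
SE(x̄₁ − x̄₂) = √(0.5735² + 1.1430²) = 1.2788 for independent samples with unequal variances.
With z* = 1.282, the margin is 1.282 × 1.2788 = 1.6394.
x̄₁ − x̄₂ = 78.8 − 87.8 = -9.0000; the interval is -9.0000 ± 1.6394 = (-10.64, -7.36).

(-10.64, -7.36)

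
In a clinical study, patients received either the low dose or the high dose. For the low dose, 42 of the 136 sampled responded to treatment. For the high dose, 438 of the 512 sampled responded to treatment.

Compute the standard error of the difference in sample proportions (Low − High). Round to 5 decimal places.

0.04256

Sample proportions: 42/136 = 0.3088, 438/512 = 0.8555.
Each SE is √(p̂(1−p̂)/n): √(0.3088·0.6912/136) = 0.03962 and √(0.8555·0.1445/512) = 0.01554.
SE(p̂₁ − p̂₂) = √(SE₁² + SE₂²) = √(0.0015697444 + 0.0002414916) = 0.04256, since the two samples are independent.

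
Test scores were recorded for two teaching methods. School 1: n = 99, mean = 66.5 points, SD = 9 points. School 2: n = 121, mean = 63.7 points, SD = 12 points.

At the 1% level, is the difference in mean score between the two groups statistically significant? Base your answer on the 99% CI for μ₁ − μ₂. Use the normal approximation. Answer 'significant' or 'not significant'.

Per-group SEs: s₁/√n₁ = 9/√99 = 0.9045, s₂/√n₂ = 12/√121 = 1.0909.
Unpooled SE of the difference: √(0.81812025 + 1.19006281) = 1.4171.
Margin of error = z* · SE = 2.576 × 1.4171 = 3.6504.
x̄₁ − x̄₂ = 66.5 − 63.7 = 2.8000.
CI: 2.8000 ± 3.6504 = (-0.8504, 6.4504).
The interval (-0.8504, 6.4504) contains 0, so the difference is not significant.

not significant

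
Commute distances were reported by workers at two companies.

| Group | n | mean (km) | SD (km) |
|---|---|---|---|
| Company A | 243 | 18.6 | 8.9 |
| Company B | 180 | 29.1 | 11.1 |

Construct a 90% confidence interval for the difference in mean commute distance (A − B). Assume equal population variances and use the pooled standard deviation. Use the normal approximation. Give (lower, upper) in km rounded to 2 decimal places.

Pooled variance s_p² = [242·8.9² + 179·11.1²] / (243+180−2) = 97.9178, so s_p = 9.8953.
SE_diff = s_p·√(1/n₁ + 1/n₂) = 9.8953·√(1/243 + 1/180) = 0.9731.
z* = 1.645; margin = 1.645 × 0.9731 = 1.6007.
Difference = 18.6 − 29.1 = -10.5000.
-10.5000 ± 1.6007 → (-12.10, -8.90).

(-12.10, -8.90)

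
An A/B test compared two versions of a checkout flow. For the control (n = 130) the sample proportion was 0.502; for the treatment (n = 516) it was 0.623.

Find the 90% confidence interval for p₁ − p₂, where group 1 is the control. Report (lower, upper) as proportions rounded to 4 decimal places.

SE₁ = √(p̂₁(1−p̂₁)/n₁) = √(0.5020·0.4980/130) = 0.04385; SE₂ = √(0.6230·0.3770/516) = 0.02133.
Independent samples: SE of the difference = √(SE₁² + SE₂²) = √(0.0019228225 + 0.0004549689) = 0.04876.
z* for 90% confidence is 1.645, so the margin of error is 1.645 × 0.04876 = 0.08021.
Point estimate p̂₁ − p̂₂ = 0.5020 − 0.6230 = -0.1210.
-0.1210 ± 0.08021 → (-0.2012, -0.0408).

(-0.2012, -0.0408)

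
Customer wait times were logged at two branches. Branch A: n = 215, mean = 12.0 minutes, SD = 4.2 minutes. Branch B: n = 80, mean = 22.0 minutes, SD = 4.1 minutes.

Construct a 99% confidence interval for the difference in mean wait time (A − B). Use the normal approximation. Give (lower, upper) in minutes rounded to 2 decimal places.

Standard errors of each mean: 4.2/√215 = 0.2864 and 4.1/√80 = 0.4584.
SE(x̄₁ − x̄₂) = √(0.2864² + 0.4584²) = 0.5405 for independent samples with unequal variances.
With z* = 2.576, the margin is 2.576 × 0.5405 = 1.3923.
x̄₁ − x̄₂ = 12.0 − 22.0 = -10.0000; the interval is -10.0000 ± 1.3923 = (-11.39, -8.61).

(-11.39, -8.61)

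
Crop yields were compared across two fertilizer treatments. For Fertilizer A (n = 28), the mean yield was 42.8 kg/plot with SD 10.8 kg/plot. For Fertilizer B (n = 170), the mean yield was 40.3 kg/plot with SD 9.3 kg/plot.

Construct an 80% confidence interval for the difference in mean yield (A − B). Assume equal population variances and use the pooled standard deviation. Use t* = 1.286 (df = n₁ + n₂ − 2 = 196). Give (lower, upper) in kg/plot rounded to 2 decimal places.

(0.00, 5.00)

s_p = √[((n₁−1)s₁² + (n₂−1)s₂²)/(n₁+n₂−2)] = √[(27·10.8² + 169·9.3²)/196] = 9.5207.
SE = 9.5207·√(1/28 + 1/170) = 1.9418.
With t* = 1.286, margin = 1.286 × 1.9418 = 2.4972.
x̄₁ − x̄₂ = 42.8 − 40.3 = 2.5000; interval 2.5000 ± 2.4972 = (0.00, 5.00).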